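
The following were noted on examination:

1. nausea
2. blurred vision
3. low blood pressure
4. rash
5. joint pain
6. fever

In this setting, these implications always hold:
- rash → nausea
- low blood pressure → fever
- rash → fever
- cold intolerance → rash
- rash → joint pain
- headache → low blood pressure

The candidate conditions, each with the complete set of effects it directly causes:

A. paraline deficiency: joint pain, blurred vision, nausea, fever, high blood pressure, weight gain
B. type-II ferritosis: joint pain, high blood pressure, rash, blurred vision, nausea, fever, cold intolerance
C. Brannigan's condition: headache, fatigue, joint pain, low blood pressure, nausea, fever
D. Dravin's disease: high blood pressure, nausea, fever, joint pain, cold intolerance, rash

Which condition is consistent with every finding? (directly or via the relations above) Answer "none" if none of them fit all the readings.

none

For each candidate, compare predicted effects to what was observed:
(A) paraline deficiency — fails on low blood pressure, rash (predicts high blood pressure, not low blood pressure)
(B) type-II ferritosis — nausea match; blurred vision match; low blood pressure miss; rash match; joint pain match; fever match
(C) Brannigan's condition — does not account for blurred vision, rash
(D) Dravin's disease — fails on blurred vision, low blood pressure (predicts high blood pressure, not low blood pressure)
None of the listed candidates fits everything.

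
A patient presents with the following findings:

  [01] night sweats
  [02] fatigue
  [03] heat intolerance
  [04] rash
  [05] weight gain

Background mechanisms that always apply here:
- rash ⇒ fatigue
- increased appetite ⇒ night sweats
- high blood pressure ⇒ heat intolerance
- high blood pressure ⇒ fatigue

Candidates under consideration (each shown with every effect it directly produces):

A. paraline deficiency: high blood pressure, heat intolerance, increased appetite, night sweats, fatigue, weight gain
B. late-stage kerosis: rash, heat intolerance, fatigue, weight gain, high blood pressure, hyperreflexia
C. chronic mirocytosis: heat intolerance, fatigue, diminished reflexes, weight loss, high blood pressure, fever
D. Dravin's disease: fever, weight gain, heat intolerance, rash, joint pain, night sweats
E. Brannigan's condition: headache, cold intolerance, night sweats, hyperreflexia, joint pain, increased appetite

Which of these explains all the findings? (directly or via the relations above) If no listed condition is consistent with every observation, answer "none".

D

Per-candidate check:
(A) paraline deficiency — night sweats +; fatigue +; heat intolerance +; rash -; weight gain +
(B) late-stage kerosis — does not account for night sweats
(C) chronic mirocytosis — fails on night sweats, rash, weight gain (predicts weight loss, not weight gain)
(D) Dravin's disease — night sweats +; fatigue + (via rash → fatigue); heat intolerance +; rash +; weight gain +
(E) Brannigan's condition — night sweats +; fatigue -; heat intolerance -; rash -; weight gain -
(D) alone accounts for all the evidence.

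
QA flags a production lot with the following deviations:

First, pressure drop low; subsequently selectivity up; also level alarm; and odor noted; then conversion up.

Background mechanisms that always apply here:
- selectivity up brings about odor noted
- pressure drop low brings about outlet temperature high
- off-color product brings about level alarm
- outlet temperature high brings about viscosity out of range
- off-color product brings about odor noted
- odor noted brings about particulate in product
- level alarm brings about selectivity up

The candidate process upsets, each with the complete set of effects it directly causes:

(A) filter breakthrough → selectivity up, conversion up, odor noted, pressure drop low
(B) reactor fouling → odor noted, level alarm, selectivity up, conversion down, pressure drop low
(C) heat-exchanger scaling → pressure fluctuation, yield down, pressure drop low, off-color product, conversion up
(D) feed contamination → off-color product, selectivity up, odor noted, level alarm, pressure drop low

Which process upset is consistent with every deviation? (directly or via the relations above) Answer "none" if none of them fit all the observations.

Testing each hypothesis:
(A) filter breakthrough — pressure drop low match; selectivity up match; level alarm miss; odor noted match; conversion up match
(B) reactor fouling — fails on conversion up (predicts conversion down, not conversion up)
(C) heat-exchanger scaling — accounts for every observation (selectivity up through off-color product → level alarm → selectivity up)
(D) feed contamination — pressure drop low match; selectivity up match; level alarm match; odor noted match; conversion up miss
Only (C) is consistent with every observation.

C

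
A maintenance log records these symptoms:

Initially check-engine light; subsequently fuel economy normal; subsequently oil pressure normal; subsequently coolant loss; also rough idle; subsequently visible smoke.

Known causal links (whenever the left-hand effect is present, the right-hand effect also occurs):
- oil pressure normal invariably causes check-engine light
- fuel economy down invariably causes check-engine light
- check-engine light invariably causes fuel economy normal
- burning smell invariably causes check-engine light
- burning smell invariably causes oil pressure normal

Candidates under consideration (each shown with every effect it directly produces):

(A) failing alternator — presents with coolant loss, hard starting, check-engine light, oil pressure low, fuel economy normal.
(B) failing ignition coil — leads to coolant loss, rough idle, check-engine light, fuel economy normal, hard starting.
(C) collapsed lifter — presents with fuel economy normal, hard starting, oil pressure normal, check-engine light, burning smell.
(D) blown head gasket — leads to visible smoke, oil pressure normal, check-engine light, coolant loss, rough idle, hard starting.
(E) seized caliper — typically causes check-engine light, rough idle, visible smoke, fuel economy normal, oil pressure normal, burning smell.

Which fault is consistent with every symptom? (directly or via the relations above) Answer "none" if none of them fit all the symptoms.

Checking each candidate against the observations:
(A) failing alternator — fails on oil pressure normal, rough idle, visible smoke (predicts oil pressure low, not oil pressure normal)
(B) failing ignition coil — check-engine light match; fuel economy normal match; oil pressure normal miss; coolant loss match; rough idle match; visible smoke miss
(C) collapsed lifter — check-engine light match; fuel economy normal match; oil pressure normal match; coolant loss miss; rough idle miss; visible smoke miss
(D) blown head gasket — accounts for every observation (fuel economy normal via check-engine light → fuel economy normal)
(E) seized caliper — check-engine light match; fuel economy normal match; oil pressure normal match; coolant loss miss; rough idle match; visible smoke match
(D) is the only candidate with no mismatches.

D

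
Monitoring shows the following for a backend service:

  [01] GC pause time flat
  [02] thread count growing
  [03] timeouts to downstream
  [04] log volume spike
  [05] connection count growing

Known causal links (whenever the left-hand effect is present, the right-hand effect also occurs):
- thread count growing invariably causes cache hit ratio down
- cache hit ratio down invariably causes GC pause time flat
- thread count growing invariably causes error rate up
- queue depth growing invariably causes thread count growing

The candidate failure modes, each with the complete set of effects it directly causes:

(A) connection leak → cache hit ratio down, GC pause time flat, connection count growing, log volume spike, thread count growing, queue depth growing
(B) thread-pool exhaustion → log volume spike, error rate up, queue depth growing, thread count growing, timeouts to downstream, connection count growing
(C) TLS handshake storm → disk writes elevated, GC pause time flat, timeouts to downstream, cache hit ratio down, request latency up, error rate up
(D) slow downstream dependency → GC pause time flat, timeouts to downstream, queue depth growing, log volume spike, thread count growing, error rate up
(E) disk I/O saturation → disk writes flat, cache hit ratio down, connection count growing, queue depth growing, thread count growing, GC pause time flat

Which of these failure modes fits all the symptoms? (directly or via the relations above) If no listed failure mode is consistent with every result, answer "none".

B

Per-candidate check:
(A) connection leak — does not account for timeouts to downstream
(B) thread-pool exhaustion — accounts for every observation (GC pause time flat through thread count growing → cache hit ratio down → GC pause time flat)
(C) TLS handshake storm — GC pause time flat yes; thread count growing NO; timeouts to downstream yes; log volume spike NO; connection count growing NO
(D) slow downstream dependency — GC pause time flat yes; thread count growing yes; timeouts to downstream yes; log volume spike yes; connection count growing NO
(E) disk I/O saturation — GC pause time flat yes; thread count growing yes; timeouts to downstream NO; log volume spike NO; connection count growing yes
(B) is the only candidate with no mismatches.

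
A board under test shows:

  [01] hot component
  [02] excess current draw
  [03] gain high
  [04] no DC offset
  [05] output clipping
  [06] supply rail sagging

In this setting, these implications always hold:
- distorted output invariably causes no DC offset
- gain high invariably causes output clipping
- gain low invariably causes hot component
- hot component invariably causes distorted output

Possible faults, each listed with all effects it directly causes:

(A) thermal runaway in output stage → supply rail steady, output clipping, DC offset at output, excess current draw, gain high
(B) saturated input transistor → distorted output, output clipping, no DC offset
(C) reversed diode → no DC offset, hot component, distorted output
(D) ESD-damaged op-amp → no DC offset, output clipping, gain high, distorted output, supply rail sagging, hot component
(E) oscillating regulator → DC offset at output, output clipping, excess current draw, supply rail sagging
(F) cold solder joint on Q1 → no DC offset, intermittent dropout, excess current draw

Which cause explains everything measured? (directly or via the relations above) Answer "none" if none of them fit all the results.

For each candidate, compare predicted effects to what was observed:
(A) thermal runaway in output stage — hot component NO; excess current draw yes; gain high yes; no DC offset NO; output clipping yes; supply rail sagging NO
(B) saturated input transistor — hot component NO; excess current draw NO; gain high NO; no DC offset yes; output clipping yes; supply rail sagging NO
(C) reversed diode — hot component yes; excess current draw NO; gain high NO; no DC offset yes; output clipping NO; supply rail sagging NO
(D) ESD-damaged op-amp — does not account for excess current draw
(E) oscillating regulator — fails on hot component, gain high, no DC offset (predicts DC offset at output, not no DC offset)
(F) cold solder joint on Q1 — does not account for hot component, gain high, output clipping, supply rail sagging
No candidate is consistent with all observations.

none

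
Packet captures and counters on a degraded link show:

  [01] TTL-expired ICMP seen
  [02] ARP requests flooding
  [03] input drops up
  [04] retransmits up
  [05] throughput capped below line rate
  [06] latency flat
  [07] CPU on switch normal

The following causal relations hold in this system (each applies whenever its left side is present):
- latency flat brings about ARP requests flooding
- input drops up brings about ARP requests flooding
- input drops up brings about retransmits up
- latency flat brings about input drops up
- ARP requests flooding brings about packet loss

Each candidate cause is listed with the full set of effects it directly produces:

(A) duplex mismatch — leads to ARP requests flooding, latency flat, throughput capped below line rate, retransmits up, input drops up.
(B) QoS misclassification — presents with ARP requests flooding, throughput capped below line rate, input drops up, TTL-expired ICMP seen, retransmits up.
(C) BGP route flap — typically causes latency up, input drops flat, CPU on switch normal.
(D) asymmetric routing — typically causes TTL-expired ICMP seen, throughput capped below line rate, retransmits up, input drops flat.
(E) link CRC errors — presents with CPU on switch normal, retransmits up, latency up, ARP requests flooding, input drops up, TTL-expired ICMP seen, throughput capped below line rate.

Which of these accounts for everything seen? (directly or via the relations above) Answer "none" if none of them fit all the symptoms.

Checking each candidate against the observations:
(A) duplex mismatch — does not account for TTL-expired ICMP seen, CPU on switch normal
(B) QoS misclassification — does not account for latency flat, CPU on switch normal
(C) BGP route flap — TTL-expired ICMP seen NO; ARP requests flooding NO; input drops up NO; retransmits up NO; throughput capped below line rate NO; latency flat NO; CPU on switch normal yes
(D) asymmetric routing — TTL-expired ICMP seen yes; ARP requests flooding NO; input drops up NO; retransmits up yes; throughput capped below line rate yes; latency flat NO; CPU on switch normal NO
(E) link CRC errors — TTL-expired ICMP seen yes; ARP requests flooding yes; input drops up yes; retransmits up yes; throughput capped below line rate yes; latency flat NO; CPU on switch normal yes
Every candidate fails on at least one observation.

none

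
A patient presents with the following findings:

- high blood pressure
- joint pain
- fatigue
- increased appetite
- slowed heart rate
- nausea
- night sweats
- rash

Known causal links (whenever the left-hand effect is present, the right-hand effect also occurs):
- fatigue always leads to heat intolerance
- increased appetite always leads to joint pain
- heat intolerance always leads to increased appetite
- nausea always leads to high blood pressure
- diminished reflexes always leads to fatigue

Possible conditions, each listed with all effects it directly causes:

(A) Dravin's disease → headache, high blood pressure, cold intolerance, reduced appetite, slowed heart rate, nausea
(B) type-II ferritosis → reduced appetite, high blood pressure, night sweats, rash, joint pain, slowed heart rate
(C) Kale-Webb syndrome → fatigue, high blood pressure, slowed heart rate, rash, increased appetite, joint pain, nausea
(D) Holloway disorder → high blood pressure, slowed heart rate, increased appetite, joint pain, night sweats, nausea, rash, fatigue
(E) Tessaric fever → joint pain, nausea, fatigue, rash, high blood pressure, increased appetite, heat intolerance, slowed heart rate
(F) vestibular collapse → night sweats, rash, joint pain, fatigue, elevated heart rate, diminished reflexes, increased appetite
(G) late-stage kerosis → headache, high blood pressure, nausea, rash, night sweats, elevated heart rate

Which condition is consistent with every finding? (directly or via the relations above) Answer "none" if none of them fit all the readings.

Checking each candidate against the observations:
(A) Dravin's disease — fails on joint pain, fatigue, increased appetite, night sweats, rash (predicts reduced appetite, not increased appetite)
(B) type-II ferritosis — high blood pressure match; joint pain match; fatigue miss; increased appetite miss; slowed heart rate match; nausea miss; night sweats match; rash match
(C) Kale-Webb syndrome — high blood pressure match; joint pain match; fatigue match; increased appetite match; slowed heart rate match; nausea match; night sweats miss; rash match
(D) Holloway disorder — high blood pressure match; joint pain match; fatigue match; increased appetite match; slowed heart rate match; nausea match; night sweats match; rash match
(E) Tessaric fever — high blood pressure match; joint pain match; fatigue match; increased appetite match; slowed heart rate match; nausea match; night sweats miss; rash match
(F) vestibular collapse — fails on high blood pressure, slowed heart rate, nausea (predicts elevated heart rate, not slowed heart rate)
(G) late-stage kerosis — fails on joint pain, fatigue, increased appetite, slowed heart rate (predicts elevated heart rate, not slowed heart rate)
(D) is the only candidate with no mismatches.

D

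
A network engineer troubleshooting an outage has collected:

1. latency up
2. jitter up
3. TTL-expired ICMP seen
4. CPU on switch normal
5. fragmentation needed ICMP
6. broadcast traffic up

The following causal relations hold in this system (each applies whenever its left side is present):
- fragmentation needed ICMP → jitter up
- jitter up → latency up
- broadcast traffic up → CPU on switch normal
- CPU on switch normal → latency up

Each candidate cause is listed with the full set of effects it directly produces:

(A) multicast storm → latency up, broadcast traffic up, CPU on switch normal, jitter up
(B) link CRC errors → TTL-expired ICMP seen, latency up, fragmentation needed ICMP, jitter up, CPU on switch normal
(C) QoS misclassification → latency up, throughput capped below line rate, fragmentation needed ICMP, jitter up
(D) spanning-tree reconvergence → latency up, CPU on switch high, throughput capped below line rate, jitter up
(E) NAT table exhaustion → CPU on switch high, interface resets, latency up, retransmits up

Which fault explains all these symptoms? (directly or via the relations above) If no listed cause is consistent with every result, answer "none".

none

Checking each candidate against the observations:
(A) multicast storm — latency up yes; jitter up yes; TTL-expired ICMP seen NO; CPU on switch normal yes; fragmentation needed ICMP NO; broadcast traffic up yes
(B) link CRC errors — latency up yes; jitter up yes; TTL-expired ICMP seen yes; CPU on switch normal yes; fragmentation needed ICMP yes; broadcast traffic up NO
(C) QoS misclassification — does not account for TTL-expired ICMP seen, CPU on switch normal, broadcast traffic up
(D) spanning-tree reconvergence — fails on TTL-expired ICMP seen, CPU on switch normal, fragmentation needed ICMP, broadcast traffic up (predicts CPU on switch high, not CPU on switch normal)
(E) NAT table exhaustion — fails on jitter up, TTL-expired ICMP seen, CPU on switch normal, fragmentation needed ICMP, broadcast traffic up (predicts CPU on switch high, not CPU on switch normal)
Every candidate fails on at least one observation.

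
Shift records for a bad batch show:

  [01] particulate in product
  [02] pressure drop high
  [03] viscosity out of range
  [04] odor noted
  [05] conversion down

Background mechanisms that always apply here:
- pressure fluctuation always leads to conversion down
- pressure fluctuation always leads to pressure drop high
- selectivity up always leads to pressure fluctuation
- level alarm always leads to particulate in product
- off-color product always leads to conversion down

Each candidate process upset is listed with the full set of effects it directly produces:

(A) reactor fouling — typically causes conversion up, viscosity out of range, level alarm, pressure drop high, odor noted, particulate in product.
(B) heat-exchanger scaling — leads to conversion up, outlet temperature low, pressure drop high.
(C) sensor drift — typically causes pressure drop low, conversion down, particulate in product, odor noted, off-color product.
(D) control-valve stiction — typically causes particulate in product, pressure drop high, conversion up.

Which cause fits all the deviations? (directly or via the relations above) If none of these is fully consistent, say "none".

Testing each hypothesis:
(A) reactor fouling — particulate in product ✓; pressure drop high ✓; viscosity out of range ✓; odor noted ✓; conversion down ✗
(B) heat-exchanger scaling — particulate in product ✗; pressure drop high ✓; viscosity out of range ✗; odor noted ✗; conversion down ✗
(C) sensor drift — fails on pressure drop high, viscosity out of range (predicts pressure drop low, not pressure drop high)
(D) control-valve stiction — particulate in product ✓; pressure drop high ✓; viscosity out of range ✗; odor noted ✗; conversion down ✗
No candidate is consistent with all observations.

none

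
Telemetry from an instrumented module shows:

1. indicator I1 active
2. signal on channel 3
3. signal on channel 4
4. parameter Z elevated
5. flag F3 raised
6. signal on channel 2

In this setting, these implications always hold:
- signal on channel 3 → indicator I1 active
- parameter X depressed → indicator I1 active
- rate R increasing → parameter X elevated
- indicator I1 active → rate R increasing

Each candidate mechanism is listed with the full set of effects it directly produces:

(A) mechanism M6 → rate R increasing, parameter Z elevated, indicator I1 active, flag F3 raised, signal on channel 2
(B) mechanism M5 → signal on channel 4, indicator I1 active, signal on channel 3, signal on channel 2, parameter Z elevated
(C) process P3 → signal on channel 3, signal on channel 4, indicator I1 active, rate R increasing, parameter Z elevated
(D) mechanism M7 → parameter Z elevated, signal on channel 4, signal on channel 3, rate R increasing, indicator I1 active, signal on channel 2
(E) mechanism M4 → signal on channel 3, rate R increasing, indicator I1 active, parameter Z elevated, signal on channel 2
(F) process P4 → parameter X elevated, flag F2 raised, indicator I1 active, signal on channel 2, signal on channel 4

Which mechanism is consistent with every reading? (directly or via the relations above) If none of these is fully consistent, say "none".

Per-candidate check:
(A) mechanism M6 — indicator I1 active yes; signal on channel 3 NO; signal on channel 4 NO; parameter Z elevated yes; flag F3 raised yes; signal on channel 2 yes
(B) mechanism M5 — does not account for flag F3 raised
(C) process P3 — indicator I1 active yes; signal on channel 3 yes; signal on channel 4 yes; parameter Z elevated yes; flag F3 raised NO; signal on channel 2 NO
(D) mechanism M7 — does not account for flag F3 raised
(E) mechanism M4 — does not account for signal on channel 4, flag F3 raised
(F) process P4 — indicator I1 active yes; signal on channel 3 NO; signal on channel 4 yes; parameter Z elevated NO; flag F3 raised NO; signal on channel 2 yes
No candidate is consistent with all observations.

none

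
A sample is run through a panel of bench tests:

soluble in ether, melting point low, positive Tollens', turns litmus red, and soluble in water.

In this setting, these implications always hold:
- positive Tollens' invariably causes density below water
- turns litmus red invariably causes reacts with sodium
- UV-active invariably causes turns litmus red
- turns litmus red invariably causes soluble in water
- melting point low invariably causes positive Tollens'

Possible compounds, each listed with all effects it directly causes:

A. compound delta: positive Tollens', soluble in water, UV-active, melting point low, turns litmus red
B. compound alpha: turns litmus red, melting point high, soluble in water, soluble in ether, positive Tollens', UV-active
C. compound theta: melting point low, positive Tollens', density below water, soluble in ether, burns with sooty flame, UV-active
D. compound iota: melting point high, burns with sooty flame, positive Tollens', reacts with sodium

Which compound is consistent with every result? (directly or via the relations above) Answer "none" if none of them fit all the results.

C

Testing each hypothesis:
(A) compound delta — soluble in ether -; melting point low +; positive Tollens' +; turns litmus red +; soluble in water +
(B) compound alpha — fails on melting point low (predicts melting point high, not melting point low)
(C) compound theta — accounts for every observation (turns litmus red via UV-active → turns litmus red)
(D) compound iota — soluble in ether -; melting point low -; positive Tollens' +; turns litmus red -; soluble in water -
Only (C) is consistent with every observation.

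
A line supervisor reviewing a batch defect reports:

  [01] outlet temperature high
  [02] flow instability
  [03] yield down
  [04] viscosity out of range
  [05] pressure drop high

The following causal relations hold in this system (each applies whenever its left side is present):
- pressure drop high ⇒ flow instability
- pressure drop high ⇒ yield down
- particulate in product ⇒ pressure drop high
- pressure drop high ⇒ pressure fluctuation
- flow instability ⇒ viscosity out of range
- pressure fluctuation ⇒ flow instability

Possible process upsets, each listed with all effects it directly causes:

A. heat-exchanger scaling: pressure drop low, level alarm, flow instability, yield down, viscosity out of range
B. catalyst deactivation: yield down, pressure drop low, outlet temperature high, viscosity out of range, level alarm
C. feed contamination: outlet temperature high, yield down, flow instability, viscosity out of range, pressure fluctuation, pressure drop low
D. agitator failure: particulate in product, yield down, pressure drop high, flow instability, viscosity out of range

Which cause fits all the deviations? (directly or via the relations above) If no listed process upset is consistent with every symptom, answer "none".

Per-candidate check:
(A) heat-exchanger scaling — fails on outlet temperature high, pressure drop high (predicts pressure drop low, not pressure drop high)
(B) catalyst deactivation — fails on flow instability, pressure drop high (predicts pressure drop low, not pressure drop high)
(C) feed contamination — fails on pressure drop high (predicts pressure drop low, not pressure drop high)
(D) agitator failure — outlet temperature high -; flow instability +; yield down +; viscosity out of range +; pressure drop high +
Every candidate fails on at least one observation.

none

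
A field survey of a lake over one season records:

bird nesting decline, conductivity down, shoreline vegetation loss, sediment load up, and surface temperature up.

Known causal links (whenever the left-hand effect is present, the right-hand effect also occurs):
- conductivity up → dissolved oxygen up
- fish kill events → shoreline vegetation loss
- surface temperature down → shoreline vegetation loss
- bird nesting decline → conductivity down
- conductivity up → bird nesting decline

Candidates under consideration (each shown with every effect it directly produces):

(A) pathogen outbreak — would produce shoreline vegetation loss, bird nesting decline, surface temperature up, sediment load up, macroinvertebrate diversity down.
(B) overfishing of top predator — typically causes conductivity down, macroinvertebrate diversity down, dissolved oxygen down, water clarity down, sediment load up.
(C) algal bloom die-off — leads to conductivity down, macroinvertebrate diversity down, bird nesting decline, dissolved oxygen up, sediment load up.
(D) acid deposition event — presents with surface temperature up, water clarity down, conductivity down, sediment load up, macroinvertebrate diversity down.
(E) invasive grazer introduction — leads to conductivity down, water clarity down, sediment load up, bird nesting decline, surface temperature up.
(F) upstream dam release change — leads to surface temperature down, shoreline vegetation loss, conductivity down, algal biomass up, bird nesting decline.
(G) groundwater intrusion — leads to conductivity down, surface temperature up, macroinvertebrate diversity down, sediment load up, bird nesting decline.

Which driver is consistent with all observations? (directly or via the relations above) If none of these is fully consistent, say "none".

Checking each candidate against the observations:
(A) pathogen outbreak — bird nesting decline +; conductivity down + (through bird nesting decline → conductivity down); shoreline vegetation loss +; sediment load up +; surface temperature up +
(B) overfishing of top predator — does not account for bird nesting decline, shoreline vegetation loss, surface temperature up
(C) algal bloom die-off — bird nesting decline +; conductivity down +; shoreline vegetation loss -; sediment load up +; surface temperature up -
(D) acid deposition event — does not account for bird nesting decline, shoreline vegetation loss
(E) invasive grazer introduction — bird nesting decline +; conductivity down +; shoreline vegetation loss -; sediment load up +; surface temperature up +
(F) upstream dam release change — fails on sediment load up, surface temperature up (predicts surface temperature down, not surface temperature up)
(G) groundwater intrusion — bird nesting decline +; conductivity down +; shoreline vegetation loss -; sediment load up +; surface temperature up +
Only (A) is consistent with every observation.

A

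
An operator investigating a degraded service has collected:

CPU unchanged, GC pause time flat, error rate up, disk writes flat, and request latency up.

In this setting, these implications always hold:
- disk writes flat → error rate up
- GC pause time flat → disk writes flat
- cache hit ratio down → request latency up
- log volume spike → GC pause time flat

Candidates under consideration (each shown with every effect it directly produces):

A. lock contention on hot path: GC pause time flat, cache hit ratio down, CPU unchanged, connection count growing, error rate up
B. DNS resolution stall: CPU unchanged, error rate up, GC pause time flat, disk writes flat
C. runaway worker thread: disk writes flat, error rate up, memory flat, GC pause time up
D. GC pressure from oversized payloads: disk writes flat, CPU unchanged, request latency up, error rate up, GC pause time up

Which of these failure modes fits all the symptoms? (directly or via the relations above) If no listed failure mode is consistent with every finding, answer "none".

For each candidate, compare predicted effects to what was observed:
(A) lock contention on hot path — CPU unchanged +; GC pause time flat +; error rate up +; disk writes flat + (through GC pause time flat → disk writes flat); request latency up + (through cache hit ratio down → request latency up)
(B) DNS resolution stall — CPU unchanged +; GC pause time flat +; error rate up +; disk writes flat +; request latency up -
(C) runaway worker thread — fails on CPU unchanged, GC pause time flat, request latency up (predicts GC pause time up, not GC pause time flat)
(D) GC pressure from oversized payloads — CPU unchanged +; GC pause time flat -; error rate up +; disk writes flat +; request latency up +
(A) alone accounts for all the evidence.

A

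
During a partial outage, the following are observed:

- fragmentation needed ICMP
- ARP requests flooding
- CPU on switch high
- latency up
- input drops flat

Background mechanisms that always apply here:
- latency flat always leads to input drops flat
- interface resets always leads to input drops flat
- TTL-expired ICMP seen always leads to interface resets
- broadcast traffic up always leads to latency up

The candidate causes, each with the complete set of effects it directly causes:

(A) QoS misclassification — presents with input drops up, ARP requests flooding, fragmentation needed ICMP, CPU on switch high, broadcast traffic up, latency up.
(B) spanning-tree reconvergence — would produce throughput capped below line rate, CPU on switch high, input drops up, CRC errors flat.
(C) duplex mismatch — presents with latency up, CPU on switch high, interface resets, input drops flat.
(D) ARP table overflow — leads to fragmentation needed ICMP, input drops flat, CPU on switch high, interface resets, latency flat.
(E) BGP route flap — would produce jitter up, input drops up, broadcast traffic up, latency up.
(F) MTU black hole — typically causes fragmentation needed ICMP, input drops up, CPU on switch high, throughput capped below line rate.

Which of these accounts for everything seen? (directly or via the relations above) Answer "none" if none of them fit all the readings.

none

Testing each hypothesis:
(A) QoS misclassification — fragmentation needed ICMP yes; ARP requests flooding yes; CPU on switch high yes; latency up yes; input drops flat NO
(B) spanning-tree reconvergence — fails on fragmentation needed ICMP, ARP requests flooding, latency up, input drops flat (predicts input drops up, not input drops flat)
(C) duplex mismatch — fragmentation needed ICMP NO; ARP requests flooding NO; CPU on switch high yes; latency up yes; input drops flat yes
(D) ARP table overflow — fragmentation needed ICMP yes; ARP requests flooding NO; CPU on switch high yes; latency up NO; input drops flat yes
(E) BGP route flap — fails on fragmentation needed ICMP, ARP requests flooding, CPU on switch high, input drops flat (predicts input drops up, not input drops flat)
(F) MTU black hole — fails on ARP requests flooding, latency up, input drops flat (predicts input drops up, not input drops flat)
No candidate is consistent with all observations.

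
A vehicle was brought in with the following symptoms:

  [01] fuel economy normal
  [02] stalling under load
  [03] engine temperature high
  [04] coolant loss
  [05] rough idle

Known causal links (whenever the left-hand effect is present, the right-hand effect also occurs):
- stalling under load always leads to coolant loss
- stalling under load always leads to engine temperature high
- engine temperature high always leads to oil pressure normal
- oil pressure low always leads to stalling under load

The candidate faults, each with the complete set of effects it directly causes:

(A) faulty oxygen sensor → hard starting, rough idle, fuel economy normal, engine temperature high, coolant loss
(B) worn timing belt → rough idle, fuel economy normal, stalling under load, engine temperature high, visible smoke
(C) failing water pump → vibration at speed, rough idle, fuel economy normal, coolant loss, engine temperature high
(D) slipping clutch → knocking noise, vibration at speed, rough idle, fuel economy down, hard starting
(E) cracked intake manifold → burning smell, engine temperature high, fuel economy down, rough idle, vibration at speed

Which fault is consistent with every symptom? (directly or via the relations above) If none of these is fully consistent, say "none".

Testing each hypothesis:
(A) faulty oxygen sensor — does not account for stalling under load
(B) worn timing belt — fuel economy normal ✓; stalling under load ✓; engine temperature high ✓; coolant loss ✓ (via stalling under load → coolant loss); rough idle ✓
(C) failing water pump — fuel economy normal ✓; stalling under load ✗; engine temperature high ✓; coolant loss ✓; rough idle ✓
(D) slipping clutch — fails on fuel economy normal, stalling under load, engine temperature high, coolant loss (predicts fuel economy down, not fuel economy normal)
(E) cracked intake manifold — fails on fuel economy normal, stalling under load, coolant loss (predicts fuel economy down, not fuel economy normal)
(B) alone accounts for all the evidence.

B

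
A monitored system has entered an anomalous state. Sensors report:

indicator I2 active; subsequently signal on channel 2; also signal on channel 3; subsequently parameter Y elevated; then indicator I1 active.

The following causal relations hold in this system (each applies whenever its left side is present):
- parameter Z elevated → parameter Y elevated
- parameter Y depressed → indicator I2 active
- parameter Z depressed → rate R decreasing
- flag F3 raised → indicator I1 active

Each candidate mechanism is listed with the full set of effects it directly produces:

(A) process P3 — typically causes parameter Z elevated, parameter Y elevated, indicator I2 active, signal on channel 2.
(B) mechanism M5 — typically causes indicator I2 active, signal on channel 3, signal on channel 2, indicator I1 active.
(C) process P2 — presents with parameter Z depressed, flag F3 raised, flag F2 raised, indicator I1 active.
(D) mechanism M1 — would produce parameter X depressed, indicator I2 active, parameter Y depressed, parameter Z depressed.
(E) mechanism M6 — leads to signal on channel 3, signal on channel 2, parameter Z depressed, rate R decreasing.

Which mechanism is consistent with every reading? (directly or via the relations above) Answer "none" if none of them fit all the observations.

none

Per-candidate check:
(A) process P3 — indicator I2 active ✓; signal on channel 2 ✓; signal on channel 3 ✗; parameter Y elevated ✓; indicator I1 active ✗
(B) mechanism M5 — indicator I2 active ✓; signal on channel 2 ✓; signal on channel 3 ✓; parameter Y elevated ✗; indicator I1 active ✓
(C) process P2 — indicator I2 active ✗; signal on channel 2 ✗; signal on channel 3 ✗; parameter Y elevated ✗; indicator I1 active ✓
(D) mechanism M1 — indicator I2 active ✓; signal on channel 2 ✗; signal on channel 3 ✗; parameter Y elevated ✗; indicator I1 active ✗
(E) mechanism M6 — does not account for indicator I2 active, parameter Y elevated, indicator I1 active
None of the listed candidates fits everything.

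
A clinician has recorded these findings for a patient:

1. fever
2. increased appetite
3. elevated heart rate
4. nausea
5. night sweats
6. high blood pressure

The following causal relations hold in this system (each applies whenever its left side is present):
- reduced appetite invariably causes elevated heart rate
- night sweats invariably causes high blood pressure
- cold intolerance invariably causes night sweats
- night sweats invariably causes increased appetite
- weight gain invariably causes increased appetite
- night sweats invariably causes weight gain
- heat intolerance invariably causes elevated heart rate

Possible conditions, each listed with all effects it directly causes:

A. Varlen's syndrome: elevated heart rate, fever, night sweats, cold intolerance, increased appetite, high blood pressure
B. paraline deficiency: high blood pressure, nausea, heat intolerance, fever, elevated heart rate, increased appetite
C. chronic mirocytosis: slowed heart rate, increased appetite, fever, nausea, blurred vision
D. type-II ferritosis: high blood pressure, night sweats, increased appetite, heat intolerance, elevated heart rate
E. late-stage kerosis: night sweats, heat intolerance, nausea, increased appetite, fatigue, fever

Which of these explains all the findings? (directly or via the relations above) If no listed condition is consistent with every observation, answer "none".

For each candidate, compare predicted effects to what was observed:
(A) Varlen's syndrome — fever yes; increased appetite yes; elevated heart rate yes; nausea NO; night sweats yes; high blood pressure yes
(B) paraline deficiency — fever yes; increased appetite yes; elevated heart rate yes; nausea yes; night sweats NO; high blood pressure yes
(C) chronic mirocytosis — fever yes; increased appetite yes; elevated heart rate NO; nausea yes; night sweats NO; high blood pressure NO
(D) type-II ferritosis — fever NO; increased appetite yes; elevated heart rate yes; nausea NO; night sweats yes; high blood pressure yes
(E) late-stage kerosis — accounts for every observation (elevated heart rate through heat intolerance → elevated heart rate)
(E) is the only candidate with no mismatches.

E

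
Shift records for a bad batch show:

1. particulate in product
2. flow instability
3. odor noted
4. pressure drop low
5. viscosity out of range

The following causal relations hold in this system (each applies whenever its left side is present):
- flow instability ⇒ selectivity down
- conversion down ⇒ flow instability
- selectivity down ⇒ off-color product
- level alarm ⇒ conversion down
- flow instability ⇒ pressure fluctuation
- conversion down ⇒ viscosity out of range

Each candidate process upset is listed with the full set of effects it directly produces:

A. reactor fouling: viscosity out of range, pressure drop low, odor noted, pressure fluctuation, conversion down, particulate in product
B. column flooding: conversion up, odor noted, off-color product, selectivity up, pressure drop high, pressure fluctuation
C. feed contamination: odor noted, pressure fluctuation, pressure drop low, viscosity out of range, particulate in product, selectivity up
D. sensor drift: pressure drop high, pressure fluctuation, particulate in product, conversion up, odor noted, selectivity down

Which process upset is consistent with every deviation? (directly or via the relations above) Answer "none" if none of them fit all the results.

Checking each candidate against the observations:
(A) reactor fouling — particulate in product ✓; flow instability ✓ (via conversion down → flow instability); odor noted ✓; pressure drop low ✓; viscosity out of range ✓
(B) column flooding — fails on particulate in product, flow instability, pressure drop low, viscosity out of range (predicts pressure drop high, not pressure drop low)
(C) feed contamination — particulate in product ✓; flow instability ✗; odor noted ✓; pressure drop low ✓; viscosity out of range ✓
(D) sensor drift — fails on flow instability, pressure drop low, viscosity out of range (predicts pressure drop high, not pressure drop low)
(A) is the only candidate with no mismatches.

A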